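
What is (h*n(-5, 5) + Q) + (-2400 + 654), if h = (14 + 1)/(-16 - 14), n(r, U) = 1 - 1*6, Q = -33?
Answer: -3553/2 ≈ -1776.5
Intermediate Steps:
n(r, U) = -5 (n(r, U) = 1 - 6 = -5)
h = -1/2 (h = 15/(-30) = 15*(-1/30) = -1/2 ≈ -0.50000)
(h*n(-5, 5) + Q) + (-2400 + 654) = (-1/2*(-5) - 33) + (-2400 + 654) = (5/2 - 33) - 1746 = -61/2 - 1746 = -3553/2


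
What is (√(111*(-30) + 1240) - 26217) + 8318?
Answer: -17899 + I*√2090 ≈ -17899.0 + 45.716*I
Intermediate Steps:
(√(111*(-30) + 1240) - 26217) + 8318 = (√(-3330 + 1240) - 26217) + 8318 = (√(-2090) - 26217) + 8318 = (I*√2090 - 26217) + 8318 = (-26217 + I*√2090) + 8318 = -17899 + I*√2090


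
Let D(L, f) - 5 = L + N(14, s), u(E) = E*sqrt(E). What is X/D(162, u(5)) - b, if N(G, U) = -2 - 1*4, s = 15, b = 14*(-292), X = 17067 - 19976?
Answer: 655259/161 ≈ 4069.9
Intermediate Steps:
X = -2909
b = -4088
N(G, U) = -6 (N(G, U) = -2 - 4 = -6)
u(E) = E**(3/2)
D(L, f) = -1 + L (D(L, f) = 5 + (L - 6) = 5 + (-6 + L) = -1 + L)
X/D(162, u(5)) - b = -2909/(-1 + 162) - 1*(-4088) = -2909/161 + 4088 = 655259/161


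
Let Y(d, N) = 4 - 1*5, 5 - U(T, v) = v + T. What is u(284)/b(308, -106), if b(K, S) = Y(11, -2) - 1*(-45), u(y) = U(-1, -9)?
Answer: 15/44 ≈ 0.34091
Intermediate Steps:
U(T, v) = 5 - T - v (U(T, v) = 5 - (v + T) = 5 - (T + v) = 5 + (-T - v) = 5 - T - v)
u(y) = 15 (u(y) = 5 - 1*(-1) - 1*(-9) = 5 + 1 + 9 = 15)
Y(d, N) = -1 (Y(d, N) = 4 - 5 = -1)
b(K, S) = 44 (b(K, S) = -1 - 1*(-45) = -1 + 45 = 44)
u(284)/b(308, -106) = 15/44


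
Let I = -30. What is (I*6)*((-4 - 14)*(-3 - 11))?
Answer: -45360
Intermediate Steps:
(I*6)*((-4 - 14)*(-3 - 11)) = (-30*6)*((-4 - 14)*(-3 - 11)) = -(-3240)*(-14) = -180*252 = -45360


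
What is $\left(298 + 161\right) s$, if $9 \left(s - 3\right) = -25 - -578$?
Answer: $29580$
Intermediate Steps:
$s = \frac{580}{9}$ ($s = 3 + \frac{-25 - -578}{9} = 3 + \frac{-25 + 578}{9} = 3 + \frac{1}{9} \cdot 553 = 3 + \frac{553}{9} = \frac{580}{9} \approx 64.444$)
$\left(298 + 161\right) s = \left(298 + 161\right) \frac{580}{9} = 459 \cdot \frac{580}{9} = 29580$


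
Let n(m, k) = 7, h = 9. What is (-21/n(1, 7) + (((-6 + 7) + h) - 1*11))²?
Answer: 16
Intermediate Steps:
(-21/n(1, 7) + (((-6 + 7) + h) - 1*11))² = (-21/7 + (((-6 + 7) + 9) - 1*11))² = (-21*⅐ + ((1 + 9) - 11))² = (-3 + (10 - 11))² = (-3 - 1)² = (-4)² = 16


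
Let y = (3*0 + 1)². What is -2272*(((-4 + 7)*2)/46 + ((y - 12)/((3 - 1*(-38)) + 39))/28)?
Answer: -459157/1610 ≈ -285.19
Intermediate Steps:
y = 1 (y = (0 + 1)² = 1² = 1)
-2272*(((-4 + 7)*2)/46 + ((y - 12)/((3 - 1*(-38)) + 39))/28) = -2272*(((-4 + 7)*2)/46 + ((1 - 12)/((3 - 1*(-38)) + 39))/28) = -2272*((3*2)*(1/46) - 11/((3 + 38) + 39)*(1/28)) = -2272*(6*(1/46) - 11/(41 + 39)*(1/28)) = -2272*(3/23 - 11/80*(1/28)) = -2272*(3/23 - 11*1/80*(1/28)) = -2272*(3/23 - 11/80*1/28) = -2272*(3/23 - 11/2240) = -2272*6467/51520 = -459157/1610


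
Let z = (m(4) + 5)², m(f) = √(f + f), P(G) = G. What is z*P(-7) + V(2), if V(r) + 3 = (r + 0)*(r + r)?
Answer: -226 - 140*√2 ≈ -423.99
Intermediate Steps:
V(r) = -3 + 2*r² (V(r) = -3 + (r + 0)*(r + r) = -3 + r*(2*r) = -3 + 2*r²)
m(f) = √2*√f (m(f) = √(2*f) = √2*√f)
z = (5 + 2*√2)² (z = (√2*√4 + 5)² = (√2*2 + 5)² = (2*√2 + 5)² = (5 + 2*√2)² ≈ 61.284)
z*P(-7) + V(2) = (33 + 20*√2)*(-7) + (-3 + 2*2²) = (-231 - 140*√2) + (-3 + 2*4) = (-231 - 140*√2) + (-3 + 8) = (-231 - 140*√2) + 5 = -226 - 140*√2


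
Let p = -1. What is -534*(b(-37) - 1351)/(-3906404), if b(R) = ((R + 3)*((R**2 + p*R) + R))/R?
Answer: -24831/1953202 ≈ -0.012713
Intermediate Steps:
b(R) = R*(3 + R) (b(R) = ((R + 3)*((R**2 - R) + R))/R = ((3 + R)*R**2)/R = (R**2*(3 + R))/R = R*(3 + R))
-534*(b(-37) - 1351)/(-3906404) = -534*(-37*(3 - 37) - 1351)/(-3906404) = -534*(-37*(-34) - 1351)*(-1/3906404) = -534*(1258 - 1351)*(-1/3906404) = -534*(-93)*(-1/3906404) = 49662*(-1/3906404) = -24831/1953202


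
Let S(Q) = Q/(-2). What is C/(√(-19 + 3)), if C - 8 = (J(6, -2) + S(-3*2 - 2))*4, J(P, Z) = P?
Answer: -12*I ≈ -12.0*I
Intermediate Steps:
S(Q) = -Q/2 (S(Q) = Q*(-½) = -Q/2)
C = 48 (C = 8 + (6 - (-3*2 - 2)/2)*4 = 8 + (6 - (-6 - 2)/2)*4 = 8 + (6 - ½*(-8))*4 = 8 + (6 + 4)*4 = 8 + 10*4 = 8 + 40 = 48)
C/(√(-19 + 3)) = 48/√(-19 + 3) = 48/√(-16) = 48/(4*I) = -I/4*48 = -12*I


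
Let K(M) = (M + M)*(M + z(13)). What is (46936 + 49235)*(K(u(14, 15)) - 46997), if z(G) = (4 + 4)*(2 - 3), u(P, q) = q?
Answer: -4499552577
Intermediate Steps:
z(G) = -8 (z(G) = 8*(-1) = -8)
K(M) = 2*M*(-8 + M) (K(M) = (M + M)*(M - 8) = (2*M)*(-8 + M) = 2*M*(-8 + M))
(46936 + 49235)*(K(u(14, 15)) - 46997) = (46936 + 49235)*(2*15*(-8 + 15) - 46997) = 96171*(2*15*7 - 46997) = 96171*(210 - 46997) = 96171*(-46787) = -4499552577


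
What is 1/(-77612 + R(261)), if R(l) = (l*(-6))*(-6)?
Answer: -1/68216 ≈ -1.4659e-5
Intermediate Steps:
R(l) = 36*l (R(l) = -6*l*(-6) = 36*l)
1/(-77612 + R(261)) = 1/(-77612 + 36*261) = 1/(-77612 + 9396) = 1/(-68216) = -1/68216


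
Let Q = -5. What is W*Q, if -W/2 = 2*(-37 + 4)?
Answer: -660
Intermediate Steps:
W = 132 (W = -4*(-37 + 4) = -4*(-33) = -2*(-66) = 132)
W*Q = 132*(-5) = -660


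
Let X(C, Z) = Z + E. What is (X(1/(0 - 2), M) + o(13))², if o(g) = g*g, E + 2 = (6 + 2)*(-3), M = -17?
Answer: 15876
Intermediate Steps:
E = -26 (E = -2 + (6 + 2)*(-3) = -2 + 8*(-3) = -2 - 24 = -26)
X(C, Z) = -26 + Z (X(C, Z) = Z - 26 = -26 + Z)
o(g) = g²
(X(1/(0 - 2), M) + o(13))² = ((-26 - 17) + 13²)² = (-43 + 169)² = 126² = 15876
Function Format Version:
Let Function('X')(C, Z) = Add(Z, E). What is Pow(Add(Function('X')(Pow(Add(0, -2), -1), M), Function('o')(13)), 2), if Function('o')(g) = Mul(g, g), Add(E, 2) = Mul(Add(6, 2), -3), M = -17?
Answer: 15876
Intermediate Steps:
E = -26 (E = Add(-2, Mul(Add(6, 2), -3)) = Add(-2, Mul(8, -3)) = Add(-2, -24) = -26)
Function('X')(C, Z) = Add(-26, Z) (Function('X')(C, Z) = Add(Z, -26) = Add(-26, Z))
Function('o')(g) = Pow(g, 2)
Pow(Add(Function('X')(Pow(Add(0, -2), -1), M), Function('o')(13)), 2) = Pow(Add(Add(-26, -17), Pow(13, 2)), 2) = Pow(Add(-43, 169), 2) = Pow(126, 2) = 15876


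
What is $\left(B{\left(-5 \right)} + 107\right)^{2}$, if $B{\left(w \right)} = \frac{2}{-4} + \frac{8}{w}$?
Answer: $\frac{1100401}{100} \approx 11004.0$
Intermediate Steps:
$B{\left(w \right)} = - \frac{1}{2} + \frac{8}{w}$ ($B{\left(w \right)} = 2 \left(- \frac{1}{4}\right) + \frac{8}{w} = - \frac{1}{2} + \frac{8}{w}$)
$\left(B{\left(-5 \right)} + 107\right)^{2} = \left(\frac{16 - -5}{2 \left(-5\right)} + 107\right)^{2} = \left(\frac{1}{2} \left(- \frac{1}{5}\right) \left(16 + 5\right) + 107\right)^{2} = \left(\frac{1}{2} \left(- \frac{1}{5}\right) 21 + 107\right)^{2} = \left(- \frac{21}{10} + 107\right)^{2} = \left(\frac{1049}{10}\right)^{2} = \frac{1100401}{100}$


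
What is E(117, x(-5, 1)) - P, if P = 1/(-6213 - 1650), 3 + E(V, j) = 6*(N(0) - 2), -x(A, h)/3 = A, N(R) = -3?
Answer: -259478/7863 ≈ -33.000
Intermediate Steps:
x(A, h) = -3*A
E(V, j) = -33 (E(V, j) = -3 + 6*(-3 - 2) = -3 + 6*(-5) = -3 - 30 = -33)
P = -1/7863 (P = 1/(-7863) = -1/7863 ≈ -0.00012718)
E(117, x(-5, 1)) - P = -33 - 1*(-1/7863) = -33 + 1/7863 = -259478/7863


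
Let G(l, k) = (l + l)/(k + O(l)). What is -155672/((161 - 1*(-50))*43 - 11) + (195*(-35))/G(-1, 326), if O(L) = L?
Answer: 10050168703/9062 ≈ 1.1090e+6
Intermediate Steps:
G(l, k) = 2*l/(k + l) (G(l, k) = (l + l)/(k + l) = (2*l)/(k + l) = 2*l/(k + l))
-155672/((161 - 1*(-50))*43 - 11) + (195*(-35))/G(-1, 326) = -155672/((161 - 1*(-50))*43 - 11) + (195*(-35))/((2*(-1)/(326 - 1))) = -155672/((161 + 50)*43 - 11) - 6825/(2*(-1)/325) = -155672/(211*43 - 11) - 6825/(2*(-1)*(1/325)) = -155672/(9073 - 11) - 6825/(-2/325) = -155672/9062 - 6825*(-325/2) = -155672*1/9062 + 2218125/2 = -77836/4531 + 2218125/2 = 10050168703/9062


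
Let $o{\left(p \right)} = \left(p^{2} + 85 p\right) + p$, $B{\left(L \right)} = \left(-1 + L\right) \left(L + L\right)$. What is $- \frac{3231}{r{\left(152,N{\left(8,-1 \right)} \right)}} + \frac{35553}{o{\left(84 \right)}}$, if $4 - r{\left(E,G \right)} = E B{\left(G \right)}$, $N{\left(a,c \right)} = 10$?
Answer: $\frac{12127697}{4650520} \approx 2.6078$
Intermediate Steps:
$B{\left(L \right)} = 2 L \left(-1 + L\right)$ ($B{\left(L \right)} = \left(-1 + L\right) 2 L = 2 L \left(-1 + L\right)$)
$o{\left(p \right)} = p^{2} + 86 p$
$r{\left(E,G \right)} = 4 - 2 E G \left(-1 + G\right)$ ($r{\left(E,G \right)} = 4 - E 2 G \left(-1 + G\right) = 4 - 2 E G \left(-1 + G\right)$)
$- \frac{3231}{r{\left(152,N{\left(8,-1 \right)} \right)}} + \frac{35553}{o{\left(84 \right)}} = - \frac{3231}{4 - 304 \cdot 10 \left(-1 + 10\right)} + \frac{35553}{84 \left(86 + 84\right)} = - \frac{3231}{4 - 304 \cdot 10 \cdot 9} + \frac{35553}{84 \cdot 170} = - \frac{3231}{4 - 27360} + \frac{35553}{14280} = - \frac{3231}{-27356} + 35553 \cdot \frac{1}{14280} = \left(-3231\right) \left(- \frac{1}{27356}\right) + \frac{1693}{680} = \frac{3231}{27356} + \frac{1693}{680} = \frac{12127697}{4650520}$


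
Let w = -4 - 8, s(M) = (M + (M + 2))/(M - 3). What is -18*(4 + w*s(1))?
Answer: -504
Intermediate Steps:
s(M) = (2 + 2*M)/(-3 + M) (s(M) = (M + (2 + M))/(-3 + M) = (2 + 2*M)/(-3 + M))
w = -12
-18*(4 + w*s(1)) = -18*(4 - 24*(1 + 1)/(-3 + 1)) = -18*(4 - 24*2/(-2)) = -18*(4 - 24*(-1)*2/2) = -18*(4 - 12*(-2)) = -18*(4 + 24) = -18*28 = -1*504 = -504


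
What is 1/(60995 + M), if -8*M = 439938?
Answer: 4/24011 ≈ 0.00016659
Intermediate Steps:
M = -219969/4 (M = -⅛*439938 = -219969/4 ≈ -54992.)
1/(60995 + M) = 1/(60995 - 219969/4) = 1/(24011/4) = 4/24011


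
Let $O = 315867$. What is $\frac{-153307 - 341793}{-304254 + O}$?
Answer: $- \frac{495100}{11613} \approx -42.633$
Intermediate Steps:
$\frac{-153307 - 341793}{-304254 + O} = \frac{-153307 - 341793}{-304254 + 315867} = - \frac{495100}{11613}$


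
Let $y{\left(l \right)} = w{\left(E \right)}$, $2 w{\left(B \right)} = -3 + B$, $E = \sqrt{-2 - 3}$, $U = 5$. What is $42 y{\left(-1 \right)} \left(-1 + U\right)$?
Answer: $-252 + 84 i \sqrt{5} \approx -252.0 + 187.83 i$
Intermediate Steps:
$E = i \sqrt{5}$ ($E = \sqrt{-5} = i \sqrt{5} \approx 2.2361 i$)
$w{\left(B \right)} = - \frac{3}{2} + \frac{B}{2}$ ($w{\left(B \right)} = \frac{-3 + B}{2} = - \frac{3}{2} + \frac{B}{2}$)
$y{\left(l \right)} = - \frac{3}{2} + \frac{i \sqrt{5}}{2}$
$42 y{\left(-1 \right)} \left(-1 + U\right) = 42 \left(- \frac{3}{2} + \frac{i \sqrt{5}}{2}\right) \left(-1 + 5\right) = 42 \left(- \frac{3}{2} + \frac{i \sqrt{5}}{2}\right) 4 = 42 \left(-6 + 2 i \sqrt{5}\right) = -252 + 84 i \sqrt{5}$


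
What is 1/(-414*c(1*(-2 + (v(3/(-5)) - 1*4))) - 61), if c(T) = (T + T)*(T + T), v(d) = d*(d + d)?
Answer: -625/28892269 ≈ -2.1632e-5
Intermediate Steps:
v(d) = 2*d² (v(d) = d*(2*d) = 2*d²)
c(T) = 4*T² (c(T) = (2*T)*(2*T) = 4*T²)
1/(-414*c(1*(-2 + (v(3/(-5)) - 1*4))) - 61) = 1/(-1656*(1*(-2 + (2*(3/(-5))² - 1*4)))² - 61) = 1/(-1656*(1*(-2 + (2*(3*(-⅕))² - 4)))² - 61) = 1/(-1656*(1*(-2 + (2*(-⅗)² - 4)))² - 61) = 1/(-1656*(1*(-2 + (2*(9/25) - 4)))² - 61) = 1/(-1656*(1*(-2 + (18/25 - 4)))² - 61) = 1/(-1656*(1*(-2 - 82/25))² - 61) = 1/(-1656*(1*(-132/25))² - 61) = 1/(-1656*(-132/25)² - 61) = 1/(-1656*17424/625 - 61) = 1/(-414*69696/625 - 61) = 1/(-28854144/625 - 61) = 1/(-28892269/625) = -625/28892269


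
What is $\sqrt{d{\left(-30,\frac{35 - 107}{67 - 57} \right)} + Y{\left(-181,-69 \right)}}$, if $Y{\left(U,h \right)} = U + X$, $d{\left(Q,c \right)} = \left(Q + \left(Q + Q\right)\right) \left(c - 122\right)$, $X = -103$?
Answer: $4 \sqrt{709} \approx 106.51$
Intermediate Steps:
$d{\left(Q,c \right)} = 3 Q \left(-122 + c\right)$ ($d{\left(Q,c \right)} = \left(Q + 2 Q\right) \left(-122 + c\right) = 3 Q \left(-122 + c\right)$)
$Y{\left(U,h \right)} = -103 + U$ ($Y{\left(U,h \right)} = U - 103 = -103 + U$)
$\sqrt{d{\left(-30,\frac{35 - 107}{67 - 57} \right)} + Y{\left(-181,-69 \right)}} = \sqrt{3 \left(-30\right) \left(-122 + \frac{35 - 107}{67 - 57}\right) - 284} = \sqrt{3 \left(-30\right) \left(-122 - \frac{72}{10}\right) - 284} = \sqrt{3 \left(-30\right) \left(-122 - \frac{36}{5}\right) - 284} = \sqrt{3 \left(-30\right) \left(- \frac{646}{5}\right) - 284} = \sqrt{11628 - 284} = \sqrt{11344} = 4 \sqrt{709}$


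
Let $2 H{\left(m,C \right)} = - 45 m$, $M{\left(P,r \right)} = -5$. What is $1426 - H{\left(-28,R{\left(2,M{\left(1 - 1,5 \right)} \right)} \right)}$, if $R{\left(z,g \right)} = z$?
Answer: $796$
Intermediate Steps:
$H{\left(m,C \right)} = - \frac{45 m}{2}$ ($H{\left(m,C \right)} = \frac{\left(-45\right) m}{2} = - \frac{45 m}{2}$)
$1426 - H{\left(-28,R{\left(2,M{\left(1 - 1,5 \right)} \right)} \right)} = 1426 - \left(- \frac{45}{2}\right) \left(-28\right) = 1426 - 630 = 796$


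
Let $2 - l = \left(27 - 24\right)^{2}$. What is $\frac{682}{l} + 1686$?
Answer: $\frac{11120}{7} \approx 1588.6$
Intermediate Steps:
$l = -7$ ($l = 2 - \left(27 - 24\right)^{2} = 2 - 3^{2} = 2 - 9 = -7$)
$\frac{682}{l} + 1686 = \frac{682}{-7} + 1686 = 682 \left(- \frac{1}{7}\right) + 1686 = - \frac{682}{7} + 1686 = \frac{11120}{7}$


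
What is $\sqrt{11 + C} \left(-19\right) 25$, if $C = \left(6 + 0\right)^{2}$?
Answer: $- 475 \sqrt{47} \approx -3256.4$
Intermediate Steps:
$C = 36$ ($C = 6^{2} = 36$)
$\sqrt{11 + C} \left(-19\right) 25 = \sqrt{11 + 36} \left(-19\right) 25 = \sqrt{47} \left(-19\right) 25 = - 19 \sqrt{47} \cdot 25 = - 475 \sqrt{47}$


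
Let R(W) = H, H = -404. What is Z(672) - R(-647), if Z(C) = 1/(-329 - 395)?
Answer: 292495/724 ≈ 404.00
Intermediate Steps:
R(W) = -404
Z(C) = -1/724 (Z(C) = 1/(-724) = -1/724)
Z(672) - R(-647) = -1/724 - 1*(-404) = -1/724 + 404 = 292495/724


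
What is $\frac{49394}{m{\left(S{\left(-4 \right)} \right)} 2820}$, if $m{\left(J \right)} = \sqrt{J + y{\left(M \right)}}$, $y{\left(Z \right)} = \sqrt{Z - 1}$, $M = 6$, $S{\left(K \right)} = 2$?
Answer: $\frac{24697}{1410 \sqrt{2 + \sqrt{5}}} \approx 8.5103$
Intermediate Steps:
$y{\left(Z \right)} = \sqrt{-1 + Z}$
$m{\left(J \right)} = \sqrt{J + \sqrt{5}}$ ($m{\left(J \right)} = \sqrt{J + \sqrt{-1 + 6}} = \sqrt{J + \sqrt{5}}$)
$\frac{49394}{m{\left(S{\left(-4 \right)} \right)} 2820} = \frac{49394}{\sqrt{2 + \sqrt{5}} \cdot 2820} = \frac{49394}{2820 \sqrt{2 + \sqrt{5}}} = 49394 \frac{1}{2820 \sqrt{2 + \sqrt{5}}} = \frac{24697}{1410 \sqrt{2 + \sqrt{5}}}$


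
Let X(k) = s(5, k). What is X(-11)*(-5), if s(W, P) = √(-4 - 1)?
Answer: -5*I*√5 ≈ -11.18*I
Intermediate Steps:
s(W, P) = I*√5 (s(W, P) = √(-5) = I*√5)
X(k) = I*√5
X(-11)*(-5) = (I*√5)*(-5) = -5*I*√5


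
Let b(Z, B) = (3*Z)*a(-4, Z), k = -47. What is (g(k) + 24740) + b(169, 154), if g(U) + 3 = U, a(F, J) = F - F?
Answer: 24690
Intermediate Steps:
a(F, J) = 0
g(U) = -3 + U
b(Z, B) = 0 (b(Z, B) = (3*Z)*0 = 0)
(g(k) + 24740) + b(169, 154) = ((-3 - 47) + 24740) + 0 = (-50 + 24740) + 0 = 24690 + 0 = 24690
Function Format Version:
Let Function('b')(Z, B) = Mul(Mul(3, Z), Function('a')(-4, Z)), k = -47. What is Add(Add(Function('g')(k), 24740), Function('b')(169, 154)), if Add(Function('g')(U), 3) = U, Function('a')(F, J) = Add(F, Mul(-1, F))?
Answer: 24690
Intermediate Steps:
Function('a')(F, J) = 0
Function('g')(U) = Add(-3, U)
Function('b')(Z, B) = 0 (Function('b')(Z, B) = Mul(Mul(3, Z), 0) = 0)
Add(Add(Function('g')(k), 24740), Function('b')(169, 154)) = Add(Add(Add(-3, -47), 24740), 0) = Add(Add(-50, 24740), 0) = Add(24690, 0) = 24690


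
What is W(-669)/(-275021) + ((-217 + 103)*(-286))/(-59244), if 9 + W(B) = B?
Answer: -743884771/1357778677 ≈ -0.54787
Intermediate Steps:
W(B) = -9 + B
W(-669)/(-275021) + ((-217 + 103)*(-286))/(-59244) = (-9 - 669)/(-275021) + ((-217 + 103)*(-286))/(-59244) = -678*(-1/275021) - 114*(-286)*(-1/59244) = 678/275021 + 32604*(-1/59244) = 678/275021 - 2717/4937 = -743884771/1357778677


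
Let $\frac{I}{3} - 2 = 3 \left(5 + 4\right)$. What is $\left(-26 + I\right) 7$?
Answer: $427$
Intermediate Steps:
$I = 87$ ($I = 6 + 3 \cdot 3 \left(5 + 4\right) = 6 + 3 \cdot 3 \cdot 9 = 6 + 3 \cdot 27 = 6 + 81 = 87$)
$\left(-26 + I\right) 7 = \left(-26 + 87\right) 7 = 61 \cdot 7 = 427$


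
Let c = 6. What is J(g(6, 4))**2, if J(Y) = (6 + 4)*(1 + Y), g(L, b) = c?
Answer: 4900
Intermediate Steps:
g(L, b) = 6
J(Y) = 10 + 10*Y (J(Y) = 10*(1 + Y) = 10 + 10*Y)
J(g(6, 4))**2 = (10 + 10*6)**2 = (10 + 60)**2 = 70**2 = 4900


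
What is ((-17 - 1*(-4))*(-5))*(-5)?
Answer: -325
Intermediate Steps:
((-17 - 1*(-4))*(-5))*(-5) = ((-17 + 4)*(-5))*(-5) = -13*(-5)*(-5) = 65*(-5) = -325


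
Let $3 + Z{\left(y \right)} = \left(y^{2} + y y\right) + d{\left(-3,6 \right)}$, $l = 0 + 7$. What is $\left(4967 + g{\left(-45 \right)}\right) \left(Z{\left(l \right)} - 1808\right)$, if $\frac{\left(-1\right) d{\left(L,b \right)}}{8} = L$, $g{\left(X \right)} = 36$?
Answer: $-8450067$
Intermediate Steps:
$d{\left(L,b \right)} = - 8 L$
$l = 7$
$Z{\left(y \right)} = 21 + 2 y^{2}$ ($Z{\left(y \right)} = -3 - \left(-24 - y^{2} - y y\right) = -3 + \left(\left(y^{2} + y^{2}\right) + 24\right) = -3 + \left(2 y^{2} + 24\right) = -3 + \left(24 + 2 y^{2}\right) = 21 + 2 y^{2}$)
$\left(4967 + g{\left(-45 \right)}\right) \left(Z{\left(l \right)} - 1808\right) = \left(4967 + 36\right) \left(\left(21 + 2 \cdot 7^{2}\right) - 1808\right) = 5003 \left(\left(21 + 2 \cdot 49\right) - 1808\right) = 5003 \left(\left(21 + 98\right) - 1808\right) = 5003 \left(119 - 1808\right) = 5003 \left(-1689\right) = -8450067$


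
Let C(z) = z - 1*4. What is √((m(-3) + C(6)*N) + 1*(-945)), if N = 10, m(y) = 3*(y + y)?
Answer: I*√943 ≈ 30.708*I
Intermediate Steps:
m(y) = 6*y (m(y) = 3*(2*y) = 6*y)
C(z) = -4 + z (C(z) = z - 4 = -4 + z)
√((m(-3) + C(6)*N) + 1*(-945)) = √((6*(-3) + (-4 + 6)*10) + 1*(-945)) = √((-18 + 2*10) - 945) = √((-18 + 20) - 945) = √(2 - 945) = √(-943) = I*√943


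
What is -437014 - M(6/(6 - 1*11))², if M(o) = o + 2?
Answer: -10925366/25 ≈ -4.3701e+5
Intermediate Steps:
M(o) = 2 + o
-437014 - M(6/(6 - 1*11))² = -437014 - (2 + 6/(6 - 1*11))² = -437014 - (2 + 6/(6 - 11))² = -437014 - (2 + 6/(-5))² = -437014 - (2 + 6*(-⅕))² = -437014 - (2 - 6/5)² = -437014 - (⅘)² = -437014 - 1*16/25 = -437014 - 16/25 = -10925366/25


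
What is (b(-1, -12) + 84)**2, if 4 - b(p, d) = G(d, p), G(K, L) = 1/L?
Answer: 7921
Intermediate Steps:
b(p, d) = 4 - 1/p
(b(-1, -12) + 84)**2 = ((4 - 1/(-1)) + 84)**2 = ((4 - 1*(-1)) + 84)**2 = ((4 + 1) + 84)**2 = (5 + 84)**2 = 89**2 = 7921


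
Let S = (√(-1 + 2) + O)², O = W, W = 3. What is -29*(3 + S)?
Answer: -551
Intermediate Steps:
O = 3
S = 16 (S = (√(-1 + 2) + 3)² = (√1 + 3)² = (1 + 3)² = 4² = 16)
-29*(3 + S) = -29*(3 + 16) = -29*19 = -551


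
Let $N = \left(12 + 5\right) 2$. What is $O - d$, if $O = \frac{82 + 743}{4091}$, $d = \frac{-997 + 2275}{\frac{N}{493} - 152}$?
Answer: $\frac{77627796}{9012473} \approx 8.6134$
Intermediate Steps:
$N = 34$ ($N = 17 \cdot 2 = 34$)
$d = - \frac{18531}{2203}$ ($d = \frac{-997 + 2275}{\frac{34}{493} - 152} = \frac{1278}{34 \cdot \frac{1}{493} - 152} = \frac{1278}{\frac{2}{29} - 152} = \frac{1278}{- \frac{4406}{29}} = 1278 \left(- \frac{29}{4406}\right) = - \frac{18531}{2203} \approx -8.4117$)
$O = \frac{825}{4091}$ ($O = 825 \cdot \frac{1}{4091} = \frac{825}{4091} \approx 0.20166$)
$O - d = \frac{825}{4091} - - \frac{18531}{2203} = \frac{825}{4091} + \frac{18531}{2203} = \frac{77627796}{9012473}$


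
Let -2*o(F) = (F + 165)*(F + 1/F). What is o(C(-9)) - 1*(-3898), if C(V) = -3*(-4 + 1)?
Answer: 9316/3 ≈ 3105.3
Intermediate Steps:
C(V) = 9 (C(V) = -3*(-3) = 9)
o(F) = -(165 + F)*(F + 1/F)/2 (o(F) = -(F + 165)*(F + 1/F)/2 = -(165 + F)*(F + 1/F)/2)
o(C(-9)) - 1*(-3898) = (½)*(-165 - 1*9*(1 + 9² + 165*9))/9 - 1*(-3898) = (½)*(⅑)*(-165 - 1*9*(1 + 81 + 1485)) + 3898 = (½)*(⅑)*(-165 - 1*9*1567) + 3898 = (½)*(⅑)*(-165 - 14103) + 3898 = (½)*(⅑)*(-14268) + 3898 = -2378/3 + 3898 = 9316/3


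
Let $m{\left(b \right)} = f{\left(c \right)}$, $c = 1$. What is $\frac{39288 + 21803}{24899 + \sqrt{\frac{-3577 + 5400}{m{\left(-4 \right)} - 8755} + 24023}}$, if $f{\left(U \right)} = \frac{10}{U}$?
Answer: $\frac{13302061554705}{5421341878433} - \frac{244364 \sqrt{114821473965}}{5421341878433} \approx 2.4384$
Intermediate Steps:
$m{\left(b \right)} = 10$ ($m{\left(b \right)} = \frac{10}{1} = 10 \cdot 1 = 10$)
$\frac{39288 + 21803}{24899 + \sqrt{\frac{-3577 + 5400}{m{\left(-4 \right)} - 8755} + 24023}} = \frac{39288 + 21803}{24899 + \sqrt{\frac{-3577 + 5400}{10 - 8755} + 24023}} = \frac{61091}{24899 + \sqrt{\frac{1823}{-8745} + 24023}} = \frac{61091}{24899 + \sqrt{1823 \left(- \frac{1}{8745}\right) + 24023}} = \frac{61091}{24899 + \sqrt{- \frac{1823}{8745} + 24023}} = \frac{61091}{24899 + \sqrt{\frac{210079312}{8745}}} = \frac{61091}{24899 + \frac{4 \sqrt{114821473965}}{8745}}$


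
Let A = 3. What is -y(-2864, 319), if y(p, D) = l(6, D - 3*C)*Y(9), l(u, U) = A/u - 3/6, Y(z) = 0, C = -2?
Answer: 0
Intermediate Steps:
l(u, U) = -1/2 + 3/u (l(u, U) = 3/u - 3/6 = 3/u - 3*1/6 = 3/u - 1/2 = -1/2 + 3/u)
y(p, D) = 0 (y(p, D) = ((1/2)*(6 - 1*6)/6)*0 = ((1/2)*(1/6)*(6 - 6))*0 = ((1/2)*(1/6)*0)*0 = 0*0 = 0)
-y(-2864, 319) = -1*0 = 0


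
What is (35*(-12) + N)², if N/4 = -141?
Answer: 968256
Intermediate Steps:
N = -564 (N = 4*(-141) = -564)
(35*(-12) + N)² = (35*(-12) - 564)² = (-420 - 564)² = (-984)² = 968256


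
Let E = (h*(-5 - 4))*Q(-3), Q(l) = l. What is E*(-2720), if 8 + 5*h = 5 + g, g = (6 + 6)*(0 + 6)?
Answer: -1013472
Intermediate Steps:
g = 72 (g = 12*6 = 72)
h = 69/5 (h = -8/5 + (5 + 72)/5 = -8/5 + (⅕)*77 = -8/5 + 77/5 = 69/5 ≈ 13.800)
E = 1863/5 (E = (69*(-5 - 4)/5)*(-3) = ((69/5)*(-9))*(-3) = -621/5*(-3) = 1863/5 ≈ 372.60)
E*(-2720) = (1863/5)*(-2720) = -1013472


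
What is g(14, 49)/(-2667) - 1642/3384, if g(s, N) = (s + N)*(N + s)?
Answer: -424055/214884 ≈ -1.9734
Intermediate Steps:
g(s, N) = (N + s)**2 (g(s, N) = (N + s)*(N + s) = (N + s)**2)
g(14, 49)/(-2667) - 1642/3384 = (49 + 14)**2/(-2667) - 1642/3384 = 63**2*(-1/2667) - 1642*1/3384 = 3969*(-1/2667) - 821/1692 = -189/127 - 821/1692 = -424055/214884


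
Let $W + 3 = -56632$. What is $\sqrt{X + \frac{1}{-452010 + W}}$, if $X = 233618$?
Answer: $\frac{\sqrt{60441587290179805}}{508645} \approx 483.34$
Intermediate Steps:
$W = -56635$ ($W = -3 - 56632 = -56635$)
$\sqrt{X + \frac{1}{-452010 + W}} = \sqrt{233618 + \frac{1}{-452010 - 56635}} = \sqrt{233618 + \frac{1}{-508645}} = \sqrt{233618 - \frac{1}{508645}} = \sqrt{\frac{118828627609}{508645}} = \frac{\sqrt{60441587290179805}}{508645}$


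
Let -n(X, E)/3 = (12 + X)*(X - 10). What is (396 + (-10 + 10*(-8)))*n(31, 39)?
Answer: -828954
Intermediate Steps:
n(X, E) = -3*(-10 + X)*(12 + X) (n(X, E) = -3*(12 + X)*(X - 10) = -3*(12 + X)*(-10 + X) = -3*(-10 + X)*(12 + X))
(396 + (-10 + 10*(-8)))*n(31, 39) = (396 + (-10 + 10*(-8)))*(360 - 6*31 - 3*31**2) = (396 + (-10 - 80))*(360 - 186 - 3*961) = (396 - 90)*(360 - 186 - 2883) = 306*(-2709) = -828954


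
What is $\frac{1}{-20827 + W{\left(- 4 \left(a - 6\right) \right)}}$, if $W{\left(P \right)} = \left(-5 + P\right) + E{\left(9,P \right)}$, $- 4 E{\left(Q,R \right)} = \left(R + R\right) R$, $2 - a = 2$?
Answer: $- \frac{1}{21096} \approx -4.7402 \cdot 10^{-5}$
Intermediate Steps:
$a = 0$ ($a = 2 - 2 = 0$)
$E{\left(Q,R \right)} = - \frac{R^{2}}{2}$ ($E{\left(Q,R \right)} = - \frac{\left(R + R\right) R}{4} = - \frac{2 R R}{4} = - \frac{2 R^{2}}{4} = - \frac{R^{2}}{2}$)
$W{\left(P \right)} = -5 + P - \frac{P^{2}}{2}$ ($W{\left(P \right)} = \left(-5 + P\right) - \frac{P^{2}}{2} = -5 + P - \frac{P^{2}}{2}$)
$\frac{1}{-20827 + W{\left(- 4 \left(a - 6\right) \right)}} = \frac{1}{-20827 - \left(5 + \frac{16 \left(0 - 6\right)^{2}}{2} + 4 \left(0 - 6\right)\right)} = \frac{1}{-20827 - \left(-19 + 288\right)} = \frac{1}{-20827 - 269} = \frac{1}{-21096} = - \frac{1}{21096}$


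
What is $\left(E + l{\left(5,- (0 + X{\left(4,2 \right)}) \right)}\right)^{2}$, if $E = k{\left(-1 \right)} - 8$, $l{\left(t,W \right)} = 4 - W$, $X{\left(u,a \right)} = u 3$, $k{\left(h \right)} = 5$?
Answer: $169$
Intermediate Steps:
$X{\left(u,a \right)} = 3 u$
$E = -3$ ($E = 5 - 8 = -3$)
$\left(E + l{\left(5,- (0 + X{\left(4,2 \right)}) \right)}\right)^{2} = \left(-3 - \left(-4 - \left(0 + 3 \cdot 4\right)\right)\right)^{2} = \left(-3 - \left(-4 - \left(0 + 12\right)\right)\right)^{2} = \left(-3 - \left(-4 - 12\right)\right)^{2} = \left(-3 + \left(4 - -12\right)\right)^{2} = \left(-3 + \left(4 + 12\right)\right)^{2} = \left(-3 + 16\right)^{2} = 13^{2} = 169$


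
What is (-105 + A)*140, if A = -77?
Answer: -25480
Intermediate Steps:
(-105 + A)*140 = (-105 - 77)*140 = -182*140 = -25480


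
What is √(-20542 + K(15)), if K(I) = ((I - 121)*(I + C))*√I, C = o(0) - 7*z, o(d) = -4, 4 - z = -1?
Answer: √(-20542 + 2544*√15) ≈ 103.39*I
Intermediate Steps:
z = 5 (z = 4 - 1*(-1) = 4 + 1 = 5)
C = -39 (C = -4 - 7*5 = -4 - 35 = -39)
K(I) = √I*(-121 + I)*(-39 + I) (K(I) = ((I - 121)*(I - 39))*√I = ((-121 + I)*(-39 + I))*√I = √I*(-121 + I)*(-39 + I))
√(-20542 + K(15)) = √(-20542 + √15*(4719 + 15² - 160*15)) = √(-20542 + √15*(4719 + 225 - 2400)) = √(-20542 + √15*2544) = √(-20542 + 2544*√15)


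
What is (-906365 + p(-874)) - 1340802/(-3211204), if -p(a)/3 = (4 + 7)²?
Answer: -1455843619855/1605602 ≈ -9.0673e+5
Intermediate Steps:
p(a) = -363 (p(a) = -3*(4 + 7)² = -3*11² = -3*121 = -363)
(-906365 + p(-874)) - 1340802/(-3211204) = (-906365 - 363) - 1340802/(-3211204) = -906728 - 1340802*(-1/3211204) = -906728 + 670401/1605602 = -1455843619855/1605602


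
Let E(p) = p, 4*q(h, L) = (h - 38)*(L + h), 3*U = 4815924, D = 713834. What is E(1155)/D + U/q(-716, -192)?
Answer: 52096414471/5553563626 ≈ 9.3807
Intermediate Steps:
U = 1605308 (U = (⅓)*4815924 = 1605308)
q(h, L) = (-38 + h)*(L + h)/4 (q(h, L) = ((h - 38)*(L + h))/4 = ((-38 + h)*(L + h))/4 = (-38 + h)*(L + h)/4)
E(1155)/D + U/q(-716, -192) = 1155/713834 + 1605308/(-19/2*(-192) - 19/2*(-716) + (¼)*(-716)² + (¼)*(-192)*(-716)) = 1155*(1/713834) + 1605308/(1824 + 6802 + (¼)*512656 + 34368) = 105/64894 + 1605308/(1824 + 6802 + 128164 + 34368) = 105/64894 + 1605308/171158 = 105/64894 + 1605308*(1/171158) = 105/64894 + 802654/85579 = 52096414471/5553563626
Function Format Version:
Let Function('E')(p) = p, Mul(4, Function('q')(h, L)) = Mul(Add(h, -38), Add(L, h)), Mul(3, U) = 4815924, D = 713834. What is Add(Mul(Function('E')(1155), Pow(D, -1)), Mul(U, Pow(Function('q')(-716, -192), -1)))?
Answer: Rational(52096414471, 5553563626) ≈ 9.3807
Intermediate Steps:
U = 1605308 (U = Mul(Rational(1, 3), 4815924) = 1605308)
Function('q')(h, L) = Mul(Rational(1, 4), Add(-38, h), Add(L, h)) (Function('q')(h, L) = Mul(Rational(1, 4), Mul(Add(h, -38), Add(L, h))) = Mul(Rational(1, 4), Mul(Add(-38, h), Add(L, h))) = Mul(Rational(1, 4), Add(-38, h), Add(L, h)))
Add(Mul(Function('E')(1155), Pow(D, -1)), Mul(U, Pow(Function('q')(-716, -192), -1))) = Add(Mul(1155, Pow(713834, -1)), Mul(1605308, Pow(Add(Mul(Rational(-19, 2), -192), Mul(Rational(-19, 2), -716), Mul(Rational(1, 4), Pow(-716, 2)), Mul(Rational(1, 4), -192, -716)), -1))) = Add(Mul(1155, Rational(1, 713834)), Mul(1605308, Pow(Add(1824, 6802, Mul(Rational(1, 4), 512656), 34368), -1))) = Add(Rational(105, 64894), Mul(1605308, Pow(Add(1824, 6802, 128164, 34368), -1))) = Add(Rational(105, 64894), Mul(1605308, Pow(171158, -1))) = Add(Rational(105, 64894), Mul(1605308, Rational(1, 171158))) = Add(Rational(105, 64894), Rational(802654, 85579)) = Rational(52096414471, 5553563626)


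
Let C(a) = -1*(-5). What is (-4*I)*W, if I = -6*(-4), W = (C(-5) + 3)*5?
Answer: -3840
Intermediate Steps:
C(a) = 5
W = 40 (W = (5 + 3)*5 = 8*5 = 40)
I = 24
(-4*I)*W = -4*24*40 = -96*40 = -3840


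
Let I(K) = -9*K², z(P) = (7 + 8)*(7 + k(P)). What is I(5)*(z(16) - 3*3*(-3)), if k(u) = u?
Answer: -83700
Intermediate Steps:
z(P) = 105 + 15*P (z(P) = (7 + 8)*(7 + P) = 15*(7 + P) = 105 + 15*P)
I(5)*(z(16) - 3*3*(-3)) = (-9*5²)*((105 + 15*16) - 3*3*(-3)) = (-9*25)*((105 + 240) - 9*(-3)) = -225*(345 + 27) = -225*372 = -83700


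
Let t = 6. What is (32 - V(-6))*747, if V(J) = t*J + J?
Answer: 55278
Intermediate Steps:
V(J) = 7*J (V(J) = 6*J + J = 7*J)
(32 - V(-6))*747 = (32 - 7*(-6))*747 = (32 - 1*(-42))*747 = (32 + 42)*747 = 74*747 = 55278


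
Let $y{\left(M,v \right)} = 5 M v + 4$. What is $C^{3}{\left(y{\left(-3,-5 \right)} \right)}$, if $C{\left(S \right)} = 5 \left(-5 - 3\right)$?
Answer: $-64000$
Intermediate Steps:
$y{\left(M,v \right)} = 4 + 5 M v$ ($y{\left(M,v \right)} = 5 M v + 4 = 4 + 5 M v$)
$C{\left(S \right)} = -40$ ($C{\left(S \right)} = 5 \left(-8\right) = -40$)
$C^{3}{\left(y{\left(-3,-5 \right)} \right)} = \left(-40\right)^{3} = -64000$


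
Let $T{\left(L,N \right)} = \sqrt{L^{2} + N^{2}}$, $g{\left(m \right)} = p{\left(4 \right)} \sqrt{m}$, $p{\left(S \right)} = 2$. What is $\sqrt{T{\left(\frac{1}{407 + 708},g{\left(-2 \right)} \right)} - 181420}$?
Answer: $\frac{\sqrt{-225545879500 + 1115 i \sqrt{9945799}}}{1115} \approx 0.0033203 + 425.93 i$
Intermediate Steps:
$g{\left(m \right)} = 2 \sqrt{m}$
$\sqrt{T{\left(\frac{1}{407 + 708},g{\left(-2 \right)} \right)} - 181420} = \sqrt{\sqrt{\left(\frac{1}{407 + 708}\right)^{2} + \left(2 \sqrt{-2}\right)^{2}} - 181420} = \sqrt{\sqrt{\left(\frac{1}{1115}\right)^{2} + \left(2 i \sqrt{2}\right)^{2}} - 181420} = \sqrt{\sqrt{\frac{1}{1243225} - 8} - 181420} = \sqrt{\sqrt{- \frac{9945799}{1243225}} - 181420} = \sqrt{\frac{i \sqrt{9945799}}{1115} - 181420} = \sqrt{-181420 + \frac{i \sqrt{9945799}}{1115}}$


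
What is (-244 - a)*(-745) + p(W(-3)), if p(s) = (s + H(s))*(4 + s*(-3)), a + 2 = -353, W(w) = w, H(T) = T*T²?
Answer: -83085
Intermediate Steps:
H(T) = T³
a = -355 (a = -2 - 353 = -355)
p(s) = (4 - 3*s)*(s + s³) (p(s) = (s + s³)*(4 + s*(-3)) = (s + s³)*(4 - 3*s) = (4 - 3*s)*(s + s³))
(-244 - a)*(-745) + p(W(-3)) = (-244 - 1*(-355))*(-745) - 3*(4 - 3*(-3) - 3*(-3)³ + 4*(-3)²) = (-244 + 355)*(-745) - 3*(4 + 9 - 3*(-27) + 4*9) = 111*(-745) - 3*(4 + 9 + 81 + 36) = -82695 - 3*130 = -82695 - 390 = -83085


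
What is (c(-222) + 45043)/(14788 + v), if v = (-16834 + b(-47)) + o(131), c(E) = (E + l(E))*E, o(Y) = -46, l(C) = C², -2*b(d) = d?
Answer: 21693442/4137 ≈ 5243.8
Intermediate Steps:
b(d) = -d/2
c(E) = E*(E + E²) (c(E) = (E + E²)*E = E*(E + E²))
v = -33713/2 (v = (-16834 - ½*(-47)) - 46 = (-16834 + 47/2) - 46 = -33621/2 - 46 = -33713/2 ≈ -16857.)
(c(-222) + 45043)/(14788 + v) = ((-222)²*(1 - 222) + 45043)/(14788 - 33713/2) = (49284*(-221) + 45043)/(-4137/2) = (-10891764 + 45043)*(-2/4137) = -10846721*(-2/4137) = 21693442/4137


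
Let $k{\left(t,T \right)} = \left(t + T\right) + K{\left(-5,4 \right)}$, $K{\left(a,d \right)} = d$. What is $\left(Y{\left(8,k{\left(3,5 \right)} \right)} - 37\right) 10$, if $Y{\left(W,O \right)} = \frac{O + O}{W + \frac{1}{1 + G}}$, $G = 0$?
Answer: $- \frac{1030}{3} \approx -343.33$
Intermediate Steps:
$k{\left(t,T \right)} = 4 + T + t$ ($k{\left(t,T \right)} = \left(t + T\right) + 4 = \left(T + t\right) + 4 = 4 + T + t$)
$Y{\left(W,O \right)} = \frac{2 O}{1 + W}$ ($Y{\left(W,O \right)} = \frac{O + O}{W + \frac{1}{1 + 0}} = \frac{2 O}{W + 1^{-1}} = \frac{2 O}{W + 1} = \frac{2 O}{1 + W}$)
$\left(Y{\left(8,k{\left(3,5 \right)} \right)} - 37\right) 10 = \left(\frac{2 \left(4 + 5 + 3\right)}{1 + 8} - 37\right) 10 = \left(2 \cdot 12 \cdot \frac{1}{9} - 37\right) 10 = \left(\frac{8}{3} - 37\right) 10 = \left(- \frac{103}{3}\right) 10 = - \frac{1030}{3}$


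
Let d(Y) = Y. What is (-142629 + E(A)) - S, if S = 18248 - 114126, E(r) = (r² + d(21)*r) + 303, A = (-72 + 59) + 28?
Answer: -45908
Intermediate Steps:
A = 15 (A = -13 + 28 = 15)
E(r) = 303 + r² + 21*r (E(r) = (r² + 21*r) + 303 = 303 + r² + 21*r)
S = -95878
(-142629 + E(A)) - S = (-142629 + (303 + 15² + 21*15)) - 1*(-95878) = (-142629 + (303 + 225 + 315)) + 95878 = (-142629 + 843) + 95878 = -141786 + 95878 = -45908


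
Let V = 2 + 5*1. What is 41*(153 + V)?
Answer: 6560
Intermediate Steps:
V = 7 (V = 2 + 5 = 7)
41*(153 + V) = 41*(153 + 7) = 41*160 = 6560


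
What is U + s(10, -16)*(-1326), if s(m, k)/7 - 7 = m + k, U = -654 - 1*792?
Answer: -10728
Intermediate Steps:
U = -1446 (U = -654 - 792 = -1446)
s(m, k) = 49 + 7*k + 7*m (s(m, k) = 49 + 7*(m + k) = 49 + 7*(k + m) = 49 + (7*k + 7*m) = 49 + 7*k + 7*m)
U + s(10, -16)*(-1326) = -1446 + (49 + 7*(-16) + 7*10)*(-1326) = -1446 + (49 - 112 + 70)*(-1326) = -1446 + 7*(-1326) = -1446 - 9282 = -10728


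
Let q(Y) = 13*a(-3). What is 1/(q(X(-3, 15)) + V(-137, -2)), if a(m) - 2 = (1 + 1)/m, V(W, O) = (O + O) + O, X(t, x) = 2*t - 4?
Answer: 3/34 ≈ 0.088235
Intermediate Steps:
X(t, x) = -4 + 2*t
V(W, O) = 3*O (V(W, O) = 2*O + O = 3*O)
a(m) = 2 + 2/m (a(m) = 2 + (1 + 1)/m = 2 + 2/m)
q(Y) = 52/3 (q(Y) = 13*(2 + 2/(-3)) = 13*(2 + 2*(-⅓)) = 13*(2 - ⅔) = 13*(4/3) = 52/3)
1/(q(X(-3, 15)) + V(-137, -2)) = 1/(52/3 + 3*(-2)) = 1/(52/3 - 6) = 1/(34/3) = 3/34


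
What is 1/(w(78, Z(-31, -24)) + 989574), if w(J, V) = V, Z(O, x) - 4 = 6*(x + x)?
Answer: 1/989290 ≈ 1.0108e-6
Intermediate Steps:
Z(O, x) = 4 + 12*x (Z(O, x) = 4 + 6*(x + x) = 4 + 6*(2*x) = 4 + 12*x)
1/(w(78, Z(-31, -24)) + 989574) = 1/((4 + 12*(-24)) + 989574) = 1/((4 - 288) + 989574) = 1/(-284 + 989574) = 1/989290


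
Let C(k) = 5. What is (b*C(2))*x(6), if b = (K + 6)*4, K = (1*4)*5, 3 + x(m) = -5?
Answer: -4160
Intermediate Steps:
x(m) = -8 (x(m) = -3 - 5 = -8)
K = 20 (K = 4*5 = 20)
b = 104 (b = (20 + 6)*4 = 26*4 = 104)
(b*C(2))*x(6) = (104*5)*(-8) = 520*(-8) = -4160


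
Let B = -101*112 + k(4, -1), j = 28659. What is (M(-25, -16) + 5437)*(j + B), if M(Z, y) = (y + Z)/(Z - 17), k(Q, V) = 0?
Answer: 3961968065/42 ≈ 9.4333e+7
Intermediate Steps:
M(Z, y) = (Z + y)/(-17 + Z)
B = -11312 (B = -101*112 + 0 = -11312 + 0 = -11312)
(M(-25, -16) + 5437)*(j + B) = ((-25 - 16)/(-17 - 25) + 5437)*(28659 - 11312) = (-41/(-42) + 5437)*17347 = (-1/42*(-41) + 5437)*17347 = (41/42 + 5437)*17347 = (228395/42)*17347 = 3961968065/42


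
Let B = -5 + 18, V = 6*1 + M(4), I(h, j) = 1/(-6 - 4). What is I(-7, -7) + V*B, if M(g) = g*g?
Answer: 2859/10 ≈ 285.90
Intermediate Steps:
I(h, j) = -⅒ (I(h, j) = 1/(-10) = -⅒)
M(g) = g²
V = 22 (V = 6*1 + 4² = 6 + 16 = 22)
B = 13
I(-7, -7) + V*B = -⅒ + 22*13 = -⅒ + 286 = 2859/10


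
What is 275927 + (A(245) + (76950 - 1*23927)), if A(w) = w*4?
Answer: 329930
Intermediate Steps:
A(w) = 4*w
275927 + (A(245) + (76950 - 1*23927)) = 275927 + (4*245 + (76950 - 1*23927)) = 275927 + (980 + (76950 - 23927)) = 275927 + (980 + 53023) = 275927 + 54003 = 329930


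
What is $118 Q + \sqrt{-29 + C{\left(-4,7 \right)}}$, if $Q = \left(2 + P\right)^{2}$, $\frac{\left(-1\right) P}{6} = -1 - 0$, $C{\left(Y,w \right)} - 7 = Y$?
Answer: $7552 + i \sqrt{26} \approx 7552.0 + 5.099 i$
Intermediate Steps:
$C{\left(Y,w \right)} = 7 + Y$
$P = 6$ ($P = - 6 \left(-1 - 0\right) = - 6 \left(-1 + 0\right) = \left(-6\right) \left(-1\right) = 6$)
$Q = 64$ ($Q = \left(2 + 6\right)^{2} = 8^{2} = 64$)
$118 Q + \sqrt{-29 + C{\left(-4,7 \right)}} = 118 \cdot 64 + \sqrt{-29 + \left(7 - 4\right)} = 7552 + \sqrt{-29 + 3} = 7552 + \sqrt{-26} = 7552 + i \sqrt{26}$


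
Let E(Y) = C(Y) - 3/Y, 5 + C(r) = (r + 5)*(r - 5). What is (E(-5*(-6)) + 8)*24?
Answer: 105348/5 ≈ 21070.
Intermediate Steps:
C(r) = -5 + (-5 + r)*(5 + r) (C(r) = -5 + (r + 5)*(r - 5) = -5 + (5 + r)*(-5 + r) = -5 + (-5 + r)*(5 + r))
E(Y) = -30 + Y**2 - 3/Y (E(Y) = (-30 + Y**2) - 3/Y = -30 + Y**2 - 3/Y)
(E(-5*(-6)) + 8)*24 = ((-30 + (-5*(-6))**2 - 3/((-5*(-6)))) + 8)*24 = ((-30 + 30**2 - 3/30) + 8)*24 = ((-30 + 900 - 3*1/30) + 8)*24 = ((-30 + 900 - 1/10) + 8)*24 = (8699/10 + 8)*24 = (8779/10)*24 = 105348/5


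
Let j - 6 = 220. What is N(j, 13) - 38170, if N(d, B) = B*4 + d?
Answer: -37892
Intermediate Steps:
j = 226 (j = 6 + 220 = 226)
N(d, B) = d + 4*B (N(d, B) = 4*B + d = d + 4*B)
N(j, 13) - 38170 = (226 + 4*13) - 38170 = (226 + 52) - 38170 = 278 - 38170 = -37892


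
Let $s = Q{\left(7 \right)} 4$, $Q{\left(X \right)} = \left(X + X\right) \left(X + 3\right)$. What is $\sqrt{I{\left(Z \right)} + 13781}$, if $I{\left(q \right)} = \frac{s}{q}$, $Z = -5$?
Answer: $\sqrt{13669} \approx 116.91$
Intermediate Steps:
$Q{\left(X \right)} = 2 X \left(3 + X\right)$
$s = 560$ ($s = 2 \cdot 7 \left(3 + 7\right) 4 = 2 \cdot 7 \cdot 10 \cdot 4 = 140 \cdot 4 = 560$)
$I{\left(q \right)} = \frac{560}{q}$
$\sqrt{I{\left(Z \right)} + 13781} = \sqrt{\frac{560}{-5} + 13781} = \sqrt{560 \left(- \frac{1}{5}\right) + 13781} = \sqrt{-112 + 13781} = \sqrt{13669}$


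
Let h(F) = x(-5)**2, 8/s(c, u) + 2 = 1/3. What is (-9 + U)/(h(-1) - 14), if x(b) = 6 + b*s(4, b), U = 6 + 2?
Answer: -1/886 ≈ -0.0011287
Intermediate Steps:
U = 8
s(c, u) = -24/5 (s(c, u) = 8/(-2 + 1/3) = 8/(-5/3) = 8*(-3/5) = -24/5)
x(b) = 6 - 24*b/5 (x(b) = 6 + b*(-24/5) = 6 - 24*b/5)
h(F) = 900 (h(F) = (6 - 24/5*(-5))**2 = (6 + 24)**2 = 30**2 = 900)
(-9 + U)/(h(-1) - 14) = (-9 + 8)/(900 - 14) = -1/886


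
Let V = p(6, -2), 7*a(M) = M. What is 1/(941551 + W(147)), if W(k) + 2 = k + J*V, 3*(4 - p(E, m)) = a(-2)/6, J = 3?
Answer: 21/19775869 ≈ 1.0619e-6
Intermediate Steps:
a(M) = M/7
p(E, m) = 253/63 (p(E, m) = 4 - (1/7)*(-2)/(3*6) = 4 - (-2)/(21*6) = 4 - 1/3*(-1/21) = 4 + 1/63 = 253/63)
V = 253/63 ≈ 4.0159
W(k) = 211/21 + k (W(k) = -2 + (k + 3*(253/63)) = -2 + (k + 253/21) = -2 + (253/21 + k) = 211/21 + k)
1/(941551 + W(147)) = 1/(941551 + (211/21 + 147)) = 1/(941551 + 3298/21) = 1/(19775869/21) = 21/19775869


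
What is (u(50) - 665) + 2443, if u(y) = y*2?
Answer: 1878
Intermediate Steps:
u(y) = 2*y
(u(50) - 665) + 2443 = (2*50 - 665) + 2443 = (100 - 665) + 2443 = -565 + 2443 = 1878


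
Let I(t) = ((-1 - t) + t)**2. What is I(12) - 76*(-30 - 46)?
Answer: 5777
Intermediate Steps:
I(t) = 1 (I(t) = (-1)**2 = 1)
I(12) - 76*(-30 - 46) = 1 - 76*(-30 - 46) = 1 - 76*(-76) = 1 + 5776 = 5777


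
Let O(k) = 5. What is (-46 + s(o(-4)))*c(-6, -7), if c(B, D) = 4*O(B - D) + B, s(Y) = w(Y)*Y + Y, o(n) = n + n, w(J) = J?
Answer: 140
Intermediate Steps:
o(n) = 2*n
s(Y) = Y + Y² (s(Y) = Y*Y + Y = Y² + Y = Y + Y²)
c(B, D) = 20 + B (c(B, D) = 4*5 + B = 20 + B)
(-46 + s(o(-4)))*c(-6, -7) = (-46 + (2*(-4))*(1 + 2*(-4)))*(20 - 6) = (-46 - 8*(1 - 8))*14 = (-46 - 8*(-7))*14 = (-46 + 56)*14 = 10*14 = 140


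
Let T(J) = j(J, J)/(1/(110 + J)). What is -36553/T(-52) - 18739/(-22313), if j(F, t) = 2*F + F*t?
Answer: 2010234111/3364800400 ≈ 0.59743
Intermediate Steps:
T(J) = J*(2 + J)*(110 + J) (T(J) = (J*(2 + J))/(1/(110 + J)) = (J*(2 + J))*(110 + J) = J*(2 + J)*(110 + J))
-36553/T(-52) - 18739/(-22313) = -36553*(-1/(52*(2 - 52)*(110 - 52))) - 18739/(-22313) = -36553/((-52*(-50)*58)) - 18739*(-1/22313) = -36553/150800 + 18739/22313 = 2010234111/3364800400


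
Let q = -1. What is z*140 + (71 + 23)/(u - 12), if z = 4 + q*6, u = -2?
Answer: -2007/7 ≈ -286.71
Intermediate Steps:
z = -2 (z = 4 - 1*6 = 4 - 6 = -2)
z*140 + (71 + 23)/(u - 12) = -2*140 + (71 + 23)/(-2 - 12) = -280 + 94/(-14) = -280 + 94*(-1/14) = -280 - 47/7 = -2007/7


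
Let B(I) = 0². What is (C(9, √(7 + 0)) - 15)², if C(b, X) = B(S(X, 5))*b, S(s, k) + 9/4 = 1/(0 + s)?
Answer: 225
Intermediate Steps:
S(s, k) = -9/4 + 1/s (S(s, k) = -9/4 + 1/(0 + s) = -9/4 + 1/s)
B(I) = 0
C(b, X) = 0 (C(b, X) = 0*b = 0)
(C(9, √(7 + 0)) - 15)² = (0 - 15)² = (-15)² = 225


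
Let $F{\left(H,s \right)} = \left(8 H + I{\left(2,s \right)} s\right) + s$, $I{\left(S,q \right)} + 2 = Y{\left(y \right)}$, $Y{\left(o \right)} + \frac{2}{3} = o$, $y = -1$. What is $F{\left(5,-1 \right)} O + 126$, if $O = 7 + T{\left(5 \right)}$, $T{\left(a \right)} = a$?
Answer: $638$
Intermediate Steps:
$Y{\left(o \right)} = - \frac{2}{3} + o$
$I{\left(S,q \right)} = - \frac{11}{3}$ ($I{\left(S,q \right)} = -2 - \frac{5}{3} = - \frac{11}{3}$)
$F{\left(H,s \right)} = 8 H - \frac{8 s}{3}$ ($F{\left(H,s \right)} = \left(8 H - \frac{11 s}{3}\right) + s = 8 H - \frac{8 s}{3}$)
$O = 12$ ($O = 7 + 5 = 12$)
$F{\left(5,-1 \right)} O + 126 = \left(8 \cdot 5 - - \frac{8}{3}\right) 12 + 126 = \left(40 + \frac{8}{3}\right) 12 + 126 = \frac{128}{3} \cdot 12 + 126 = 512 + 126 = 638$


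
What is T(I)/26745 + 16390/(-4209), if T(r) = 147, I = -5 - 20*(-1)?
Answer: -145910609/37523235 ≈ -3.8885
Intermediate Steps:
I = 15 (I = -5 - 4*(-5) = -5 + 20 = 15)
T(I)/26745 + 16390/(-4209) = 147/26745 + 16390/(-4209) = 147*(1/26745) + 16390*(-1/4209) = 49/8915 - 16390/4209 = -145910609/37523235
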